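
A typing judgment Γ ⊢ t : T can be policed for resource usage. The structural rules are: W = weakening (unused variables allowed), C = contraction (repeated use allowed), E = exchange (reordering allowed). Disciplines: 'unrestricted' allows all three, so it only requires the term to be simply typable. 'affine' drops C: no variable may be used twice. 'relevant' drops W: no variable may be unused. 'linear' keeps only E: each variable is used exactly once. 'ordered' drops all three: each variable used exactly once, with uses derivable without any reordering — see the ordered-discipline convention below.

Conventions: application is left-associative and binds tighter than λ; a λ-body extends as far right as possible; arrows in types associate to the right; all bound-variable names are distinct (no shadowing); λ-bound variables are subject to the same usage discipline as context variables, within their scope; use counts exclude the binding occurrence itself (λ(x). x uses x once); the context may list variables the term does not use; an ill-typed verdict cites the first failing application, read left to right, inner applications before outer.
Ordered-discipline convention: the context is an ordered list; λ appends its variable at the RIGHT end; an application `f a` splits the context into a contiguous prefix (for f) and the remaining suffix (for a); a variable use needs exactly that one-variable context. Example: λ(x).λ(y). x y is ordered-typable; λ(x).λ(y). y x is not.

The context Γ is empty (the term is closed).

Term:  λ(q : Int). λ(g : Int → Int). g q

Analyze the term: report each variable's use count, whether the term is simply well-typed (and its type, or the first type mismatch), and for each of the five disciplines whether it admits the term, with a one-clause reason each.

variable uses: q (bound) ×1, g (bound) ×1
order of uses: g, q
typing: well-typed at Int → (Int → Int) → Int
ordered ✗ (no ordered split (uses run g, q))
linear ✓ (exactly-once usage across q, g)
affine ✓ (no duplicate uses among q, g)
relevant ✓ (at least one use each (q, g))
unrestricted ✓ (typability at Int → (Int → Int) → Int is all that's needed)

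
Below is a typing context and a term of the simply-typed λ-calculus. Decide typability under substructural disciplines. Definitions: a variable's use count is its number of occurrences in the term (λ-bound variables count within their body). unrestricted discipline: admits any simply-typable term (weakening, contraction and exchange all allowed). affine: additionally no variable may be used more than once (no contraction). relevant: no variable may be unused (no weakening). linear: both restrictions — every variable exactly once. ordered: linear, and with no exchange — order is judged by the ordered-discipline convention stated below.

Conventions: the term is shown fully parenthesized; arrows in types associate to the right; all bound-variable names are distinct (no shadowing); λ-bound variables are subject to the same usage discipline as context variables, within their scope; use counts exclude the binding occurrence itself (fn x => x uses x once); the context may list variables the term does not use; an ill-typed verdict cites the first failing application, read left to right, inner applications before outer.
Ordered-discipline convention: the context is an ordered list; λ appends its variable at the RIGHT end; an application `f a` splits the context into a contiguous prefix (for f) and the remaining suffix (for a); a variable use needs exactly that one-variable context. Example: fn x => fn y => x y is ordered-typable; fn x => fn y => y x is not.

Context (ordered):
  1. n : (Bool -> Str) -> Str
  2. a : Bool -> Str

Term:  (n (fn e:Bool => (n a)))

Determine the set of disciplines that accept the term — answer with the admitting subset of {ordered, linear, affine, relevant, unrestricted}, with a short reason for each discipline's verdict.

accepted by: unrestricted
counts: n=2; a=1; e (bound)=0
left-to-right use order: n, n, a
typing: the term checks, with type Str
ordered ✗ (n ×2 used more than once (contraction); needs weakening: e unused)
linear ✗ (n ×2 used more than once (contraction); needs weakening: e unused)
affine ✗ (n ×2 used more than once (contraction))
relevant ✗ (needs weakening: e unused)
unrestricted ✓ (well-typed at Str; no restrictions here)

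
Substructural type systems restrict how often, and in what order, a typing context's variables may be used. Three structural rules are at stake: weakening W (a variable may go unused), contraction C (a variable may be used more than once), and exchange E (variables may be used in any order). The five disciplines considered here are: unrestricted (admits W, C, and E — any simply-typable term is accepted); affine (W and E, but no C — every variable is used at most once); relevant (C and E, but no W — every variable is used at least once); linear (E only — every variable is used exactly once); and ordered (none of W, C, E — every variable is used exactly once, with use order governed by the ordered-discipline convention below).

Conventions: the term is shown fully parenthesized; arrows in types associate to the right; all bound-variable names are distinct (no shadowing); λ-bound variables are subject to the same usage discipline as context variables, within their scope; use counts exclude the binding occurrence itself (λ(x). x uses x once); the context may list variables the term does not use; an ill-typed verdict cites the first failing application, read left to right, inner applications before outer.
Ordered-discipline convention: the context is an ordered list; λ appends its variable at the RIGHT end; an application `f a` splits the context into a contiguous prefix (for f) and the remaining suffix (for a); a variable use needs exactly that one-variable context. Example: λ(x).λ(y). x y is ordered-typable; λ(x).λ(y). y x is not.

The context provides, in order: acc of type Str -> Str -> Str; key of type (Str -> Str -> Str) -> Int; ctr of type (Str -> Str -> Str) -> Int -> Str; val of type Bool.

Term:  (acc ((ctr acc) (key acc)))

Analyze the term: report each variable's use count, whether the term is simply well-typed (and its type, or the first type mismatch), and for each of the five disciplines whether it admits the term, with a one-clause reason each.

usage: acc=3, key=1, ctr=1, val=0
order of uses: acc, ctr, acc, key, acc
typing: ✓ — Str -> Str
ordered ✗ (repeated use of acc ×3; val never used (weakening))
linear ✗ (repeated use of acc ×3; val never used (weakening))
affine ✗ (repeated use of acc ×3)
relevant ✗ (val never used (weakening))
unrestricted ✓ (simply typable at Str -> Str; W, C, E all held)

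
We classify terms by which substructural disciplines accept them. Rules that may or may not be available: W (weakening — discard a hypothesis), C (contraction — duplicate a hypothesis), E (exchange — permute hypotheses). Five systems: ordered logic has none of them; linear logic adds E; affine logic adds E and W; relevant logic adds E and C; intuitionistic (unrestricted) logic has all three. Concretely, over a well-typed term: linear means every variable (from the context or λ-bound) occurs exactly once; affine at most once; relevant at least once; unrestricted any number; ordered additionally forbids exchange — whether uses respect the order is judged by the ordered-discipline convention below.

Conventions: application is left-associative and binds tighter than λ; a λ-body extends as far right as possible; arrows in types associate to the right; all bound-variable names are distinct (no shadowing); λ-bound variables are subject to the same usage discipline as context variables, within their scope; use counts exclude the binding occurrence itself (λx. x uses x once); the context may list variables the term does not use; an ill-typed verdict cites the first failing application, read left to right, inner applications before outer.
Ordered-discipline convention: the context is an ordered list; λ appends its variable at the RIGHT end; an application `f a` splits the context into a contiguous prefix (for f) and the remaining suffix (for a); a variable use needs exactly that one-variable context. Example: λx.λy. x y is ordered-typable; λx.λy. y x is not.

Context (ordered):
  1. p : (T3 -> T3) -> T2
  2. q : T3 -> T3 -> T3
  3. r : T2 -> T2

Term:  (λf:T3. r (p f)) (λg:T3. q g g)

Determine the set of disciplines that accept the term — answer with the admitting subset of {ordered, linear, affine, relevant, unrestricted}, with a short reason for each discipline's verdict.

admitting disciplines: none
variable uses: p: 1×, q: 1×, r: 1×, f (λ-bound): 1×, g (λ-bound): 2×
order of uses: r, p, f, q, g, g
typing: ill-typed: a function awaiting T3 -> T3 gets T3
ordered ✗ (a type mismatch blocks all five)
linear ✗ (the type mismatch rejects it)
affine ✗ (not simply typable)
relevant ✗ (fails simple typing)
unrestricted ✗ (a type mismatch blocks all five)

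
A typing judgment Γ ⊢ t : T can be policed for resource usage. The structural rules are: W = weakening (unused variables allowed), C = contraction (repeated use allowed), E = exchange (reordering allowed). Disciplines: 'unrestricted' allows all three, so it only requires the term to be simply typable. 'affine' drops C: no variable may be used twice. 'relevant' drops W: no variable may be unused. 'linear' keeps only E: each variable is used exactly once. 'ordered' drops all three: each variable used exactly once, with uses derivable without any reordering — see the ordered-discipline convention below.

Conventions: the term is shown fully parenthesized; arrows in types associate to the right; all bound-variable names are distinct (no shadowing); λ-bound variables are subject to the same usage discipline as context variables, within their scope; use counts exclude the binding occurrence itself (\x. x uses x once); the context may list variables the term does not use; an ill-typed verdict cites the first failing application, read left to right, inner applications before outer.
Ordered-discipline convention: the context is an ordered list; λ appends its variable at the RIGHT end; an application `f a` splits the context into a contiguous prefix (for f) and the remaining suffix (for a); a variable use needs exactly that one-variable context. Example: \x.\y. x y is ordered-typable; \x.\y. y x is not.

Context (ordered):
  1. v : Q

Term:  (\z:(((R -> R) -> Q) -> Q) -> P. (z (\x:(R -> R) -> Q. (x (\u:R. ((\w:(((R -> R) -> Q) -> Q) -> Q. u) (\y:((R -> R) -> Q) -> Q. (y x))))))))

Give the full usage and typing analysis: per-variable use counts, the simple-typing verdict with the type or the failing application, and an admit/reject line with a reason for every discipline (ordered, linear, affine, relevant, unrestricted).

variable uses: v=0; z (λ-bound)=1; x (λ-bound)=2; u (λ-bound)=1; w (λ-bound)=0; y (λ-bound)=1
use order (left to right): z, x, u, y, x
typing: the term checks, with type ((((R -> R) -> Q) -> Q) -> P) -> P
ordered ✗ (needs contraction — x ×2; v, w left unused)
linear ✗ (needs contraction — x ×2; v, w left unused)
affine ✗ (needs contraction — x ×2)
relevant ✗ (v, w left unused)
unrestricted ✓ (simply typable at ((((R -> R) -> Q) -> Q) -> P) -> P; W, C, E all held)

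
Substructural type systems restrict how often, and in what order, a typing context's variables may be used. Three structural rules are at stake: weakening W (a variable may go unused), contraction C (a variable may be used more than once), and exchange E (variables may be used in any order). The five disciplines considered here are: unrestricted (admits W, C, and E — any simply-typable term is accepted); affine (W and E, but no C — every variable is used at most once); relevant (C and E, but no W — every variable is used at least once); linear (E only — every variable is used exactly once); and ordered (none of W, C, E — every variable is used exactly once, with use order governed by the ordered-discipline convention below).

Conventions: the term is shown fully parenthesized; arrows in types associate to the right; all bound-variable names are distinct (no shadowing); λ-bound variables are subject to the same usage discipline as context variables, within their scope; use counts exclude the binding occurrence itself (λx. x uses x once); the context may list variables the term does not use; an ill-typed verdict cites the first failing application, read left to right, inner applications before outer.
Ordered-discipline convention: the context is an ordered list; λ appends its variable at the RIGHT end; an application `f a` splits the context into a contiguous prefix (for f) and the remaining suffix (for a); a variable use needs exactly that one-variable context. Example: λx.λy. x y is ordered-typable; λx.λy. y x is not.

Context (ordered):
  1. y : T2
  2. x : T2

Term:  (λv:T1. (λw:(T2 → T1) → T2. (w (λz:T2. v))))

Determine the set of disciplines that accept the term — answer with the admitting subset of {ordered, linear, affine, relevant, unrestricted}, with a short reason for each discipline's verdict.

admitted by: affine, unrestricted
variable uses: y: 0×, x: 0×, v (bound): 1×, w (bound): 1×, z (bound): 0×
uses in reading order: w, v
typing: the term checks, with type T1 → ((T2 → T1) → T2) → T2
ordered: ✗, unused: y, x, z — weakening required
linear: ✗, unused: y, x, z — weakening required
affine: ✓, none of y, x, v, w, z used more than once
relevant: ✗, unused: y, x, z — weakening required
unrestricted: ✓, typability at T1 → ((T2 → T1) → T2) → T2 is all that's needed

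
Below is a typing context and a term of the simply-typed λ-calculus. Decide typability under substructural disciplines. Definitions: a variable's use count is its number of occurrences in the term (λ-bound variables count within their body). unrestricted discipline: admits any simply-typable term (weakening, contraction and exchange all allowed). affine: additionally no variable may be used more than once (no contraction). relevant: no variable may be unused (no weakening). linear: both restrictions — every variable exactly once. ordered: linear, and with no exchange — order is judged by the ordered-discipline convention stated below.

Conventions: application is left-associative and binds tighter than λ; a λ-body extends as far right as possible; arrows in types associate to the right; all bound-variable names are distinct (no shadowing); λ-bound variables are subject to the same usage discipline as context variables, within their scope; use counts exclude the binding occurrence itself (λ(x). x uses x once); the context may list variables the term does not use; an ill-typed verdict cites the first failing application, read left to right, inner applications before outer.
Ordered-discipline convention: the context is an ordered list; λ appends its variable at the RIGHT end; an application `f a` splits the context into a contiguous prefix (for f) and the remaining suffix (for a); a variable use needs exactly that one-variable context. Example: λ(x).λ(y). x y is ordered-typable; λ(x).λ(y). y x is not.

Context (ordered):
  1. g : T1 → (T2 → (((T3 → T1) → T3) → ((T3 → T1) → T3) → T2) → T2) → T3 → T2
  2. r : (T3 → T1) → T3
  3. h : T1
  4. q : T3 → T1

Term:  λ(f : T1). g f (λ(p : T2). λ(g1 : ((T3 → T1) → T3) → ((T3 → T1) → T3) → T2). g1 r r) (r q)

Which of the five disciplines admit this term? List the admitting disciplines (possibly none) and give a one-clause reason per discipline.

admitted in: unrestricted
usage: g: 1×, r: 3×, h: 0×, q: 1×, f (λ-bound): 1×, p (λ-bound): 0×, g1 (λ-bound): 1×
order of uses: g, f, g1, r, r, r, q
typing: well-typed — term : T1 → T2
ordered ✗ (needs contraction — r ×3; needs weakening: h, p unused)
linear ✗ (needs contraction — r ×3; needs weakening: h, p unused)
affine ✗ (needs contraction — r ×3)
relevant ✗ (needs weakening: h, p unused)
unrestricted ✓ (typability at T1 → T2 is all that's needed)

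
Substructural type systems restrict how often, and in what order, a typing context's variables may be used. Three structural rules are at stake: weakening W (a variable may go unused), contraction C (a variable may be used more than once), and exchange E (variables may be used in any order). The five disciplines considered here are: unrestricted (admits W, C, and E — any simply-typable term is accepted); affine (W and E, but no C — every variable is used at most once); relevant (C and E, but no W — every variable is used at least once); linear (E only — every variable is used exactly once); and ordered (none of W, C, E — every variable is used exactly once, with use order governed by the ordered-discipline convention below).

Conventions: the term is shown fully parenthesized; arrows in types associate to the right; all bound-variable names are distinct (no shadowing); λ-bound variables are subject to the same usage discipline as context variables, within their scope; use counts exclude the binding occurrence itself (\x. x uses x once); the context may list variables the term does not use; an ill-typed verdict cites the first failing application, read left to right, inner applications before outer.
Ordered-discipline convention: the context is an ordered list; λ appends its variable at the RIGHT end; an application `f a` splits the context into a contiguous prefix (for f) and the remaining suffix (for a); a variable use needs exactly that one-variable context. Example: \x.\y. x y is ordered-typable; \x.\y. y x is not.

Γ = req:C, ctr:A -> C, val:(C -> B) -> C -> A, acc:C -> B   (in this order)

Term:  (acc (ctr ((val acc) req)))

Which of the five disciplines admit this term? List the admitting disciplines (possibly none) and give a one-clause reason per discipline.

admitting disciplines: relevant, unrestricted
variable uses: req: 1×, ctr: 1×, val: 1×, acc: 2×
use order (left to right): acc, ctr, val, acc, req
typing: the term checks, with type B
ordered: ✗, needs contraction — acc ×2
linear: ✗, needs contraction — acc ×2
affine: ✗, needs contraction — acc ×2
relevant: ✓, at least one use each (req, ctr, val, acc)
unrestricted: ✓, well-typed at B; no restrictions here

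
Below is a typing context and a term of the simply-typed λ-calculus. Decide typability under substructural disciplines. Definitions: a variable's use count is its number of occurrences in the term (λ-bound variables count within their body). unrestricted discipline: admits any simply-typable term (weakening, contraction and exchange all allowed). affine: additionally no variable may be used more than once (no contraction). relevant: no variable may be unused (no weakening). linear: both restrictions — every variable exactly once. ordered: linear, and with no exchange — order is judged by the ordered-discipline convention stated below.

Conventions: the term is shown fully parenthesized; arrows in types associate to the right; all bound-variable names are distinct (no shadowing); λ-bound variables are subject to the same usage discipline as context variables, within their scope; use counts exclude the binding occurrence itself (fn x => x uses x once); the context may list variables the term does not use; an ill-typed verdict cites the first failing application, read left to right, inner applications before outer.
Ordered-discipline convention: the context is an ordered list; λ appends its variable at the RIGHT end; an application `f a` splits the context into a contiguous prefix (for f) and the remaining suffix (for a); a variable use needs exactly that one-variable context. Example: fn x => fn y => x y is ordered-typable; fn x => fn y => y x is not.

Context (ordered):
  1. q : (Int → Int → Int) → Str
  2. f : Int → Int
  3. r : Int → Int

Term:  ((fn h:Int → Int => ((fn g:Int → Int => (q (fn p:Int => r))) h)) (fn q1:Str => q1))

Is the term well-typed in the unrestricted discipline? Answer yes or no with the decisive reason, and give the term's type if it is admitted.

no — the type mismatch rejects it
use counts: q: 1×; f: 0×; r: 1×; h (bound): 1×; g (bound): 0×; p (bound): 0×; q1 (bound): 1×
left-to-right use order: q, r, h, q1
typing: ill-typed: an application expects Int → Int but receives Str → Str
per-discipline verdicts: ordered ✗ | linear ✗ | affine ✗ | relevant ✗ | unrestricted ✗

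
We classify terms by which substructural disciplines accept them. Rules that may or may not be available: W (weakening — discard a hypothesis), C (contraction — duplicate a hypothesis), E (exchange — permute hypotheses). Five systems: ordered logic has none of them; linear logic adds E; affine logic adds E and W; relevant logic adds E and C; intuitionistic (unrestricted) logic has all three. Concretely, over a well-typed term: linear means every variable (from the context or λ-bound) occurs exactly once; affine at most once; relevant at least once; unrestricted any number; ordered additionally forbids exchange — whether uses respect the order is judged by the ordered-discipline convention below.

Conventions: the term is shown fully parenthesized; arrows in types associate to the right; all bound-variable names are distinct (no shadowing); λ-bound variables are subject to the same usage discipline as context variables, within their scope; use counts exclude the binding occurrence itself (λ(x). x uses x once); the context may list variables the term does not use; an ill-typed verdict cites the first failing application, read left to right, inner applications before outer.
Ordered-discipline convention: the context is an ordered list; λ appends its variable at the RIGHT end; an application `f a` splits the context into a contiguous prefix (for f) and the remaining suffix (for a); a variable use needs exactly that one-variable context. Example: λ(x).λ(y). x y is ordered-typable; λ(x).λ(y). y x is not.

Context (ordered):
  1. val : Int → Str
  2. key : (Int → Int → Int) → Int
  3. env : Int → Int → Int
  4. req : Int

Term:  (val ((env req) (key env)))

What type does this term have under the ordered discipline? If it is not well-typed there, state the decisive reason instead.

not well-typed under ordered — uses contraction: env ×2
use counts: val: 1, key: 1, env: 2, req: 1
use order (left to right): val, env, req, key, env
typing: well-typed — term : Str
per-discipline verdicts: ordered ✗ · linear ✗ · affine ✗ · relevant ✓ · unrestricted ✓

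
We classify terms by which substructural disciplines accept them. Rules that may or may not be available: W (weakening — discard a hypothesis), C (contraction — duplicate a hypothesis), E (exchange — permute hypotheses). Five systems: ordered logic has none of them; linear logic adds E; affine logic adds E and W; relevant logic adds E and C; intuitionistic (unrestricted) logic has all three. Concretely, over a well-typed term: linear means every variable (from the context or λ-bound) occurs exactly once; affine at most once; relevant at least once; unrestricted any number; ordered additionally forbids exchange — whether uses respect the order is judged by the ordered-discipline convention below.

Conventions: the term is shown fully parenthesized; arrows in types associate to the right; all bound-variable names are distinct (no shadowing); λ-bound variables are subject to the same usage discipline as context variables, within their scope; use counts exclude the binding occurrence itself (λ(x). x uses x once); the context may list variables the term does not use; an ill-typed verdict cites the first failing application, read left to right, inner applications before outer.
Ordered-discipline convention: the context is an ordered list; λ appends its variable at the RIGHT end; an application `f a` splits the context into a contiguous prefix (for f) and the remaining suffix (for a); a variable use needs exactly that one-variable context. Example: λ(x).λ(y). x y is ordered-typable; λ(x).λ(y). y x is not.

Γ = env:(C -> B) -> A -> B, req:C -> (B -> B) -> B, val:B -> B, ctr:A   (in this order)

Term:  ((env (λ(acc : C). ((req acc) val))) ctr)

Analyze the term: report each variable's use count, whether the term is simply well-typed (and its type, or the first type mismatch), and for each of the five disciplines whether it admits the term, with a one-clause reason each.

counts: env=1, req=1, val=1, ctr=1, acc [bound]=1
uses in reading order: env, req, acc, val, ctr
typing: the term checks, with type B
ordered: ✗ — no ordered split (uses run env, req, acc, val, ctr)
linear: ✓ — single use per variable (env, req, val, ctr, acc)
affine: ✓ — none of env, req, val, ctr, acc used more than once
relevant: ✓ — env, req, val, ctr, acc: all used, weakening unneeded
unrestricted: ✓ — type-checks (B) and nothing is barred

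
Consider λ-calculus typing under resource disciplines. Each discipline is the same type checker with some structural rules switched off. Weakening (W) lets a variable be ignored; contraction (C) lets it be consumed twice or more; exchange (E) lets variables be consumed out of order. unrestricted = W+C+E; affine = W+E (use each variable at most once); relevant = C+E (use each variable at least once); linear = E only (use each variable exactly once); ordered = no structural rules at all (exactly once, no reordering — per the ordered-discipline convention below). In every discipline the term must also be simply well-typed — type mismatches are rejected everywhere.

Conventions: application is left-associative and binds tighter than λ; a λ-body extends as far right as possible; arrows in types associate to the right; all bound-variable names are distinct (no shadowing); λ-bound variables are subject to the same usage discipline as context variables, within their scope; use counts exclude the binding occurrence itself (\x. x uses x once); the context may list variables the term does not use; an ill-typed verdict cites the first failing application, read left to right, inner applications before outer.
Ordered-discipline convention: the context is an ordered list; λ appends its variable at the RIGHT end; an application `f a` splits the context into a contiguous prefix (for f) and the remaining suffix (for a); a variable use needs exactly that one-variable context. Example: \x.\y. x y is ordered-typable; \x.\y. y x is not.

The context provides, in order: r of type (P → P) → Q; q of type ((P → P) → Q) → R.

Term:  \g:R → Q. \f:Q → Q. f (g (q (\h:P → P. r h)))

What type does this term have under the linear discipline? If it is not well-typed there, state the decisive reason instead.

term : (R → Q) → (Q → Q) → Q
counts: r=1, q=1, g (λ-bound)=1, f (λ-bound)=1, h (λ-bound)=1
order of uses: f, g, q, r, h
typing: well-typed at (R → Q) → (Q → Q) → Q
per-discipline verdicts: ordered ✗, linear ✓, affine ✓, relevant ✓, unrestricted ✓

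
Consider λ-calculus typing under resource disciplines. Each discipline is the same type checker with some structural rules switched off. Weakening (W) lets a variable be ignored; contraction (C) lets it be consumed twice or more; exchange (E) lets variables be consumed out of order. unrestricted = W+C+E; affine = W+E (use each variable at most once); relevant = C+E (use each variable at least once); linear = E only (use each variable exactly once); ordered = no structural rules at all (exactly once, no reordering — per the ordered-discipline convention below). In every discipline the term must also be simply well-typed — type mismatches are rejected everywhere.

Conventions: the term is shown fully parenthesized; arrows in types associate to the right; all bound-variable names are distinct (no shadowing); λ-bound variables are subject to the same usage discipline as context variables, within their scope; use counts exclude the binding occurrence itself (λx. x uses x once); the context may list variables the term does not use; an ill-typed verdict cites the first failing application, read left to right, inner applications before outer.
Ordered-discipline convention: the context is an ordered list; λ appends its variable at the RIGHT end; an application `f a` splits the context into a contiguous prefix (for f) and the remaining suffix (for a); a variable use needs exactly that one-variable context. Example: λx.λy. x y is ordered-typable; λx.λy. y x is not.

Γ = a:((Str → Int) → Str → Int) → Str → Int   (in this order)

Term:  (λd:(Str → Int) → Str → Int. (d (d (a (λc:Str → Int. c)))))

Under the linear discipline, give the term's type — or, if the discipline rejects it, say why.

not well-typed under linear — needs contraction — d ×2
use counts: a ×1, d (bound) ×2, c (bound) ×1
order of uses: d, d, a, c
typing: well-typed — term : ((Str → Int) → Str → Int) → Str → Int
per-discipline verdicts: ordered ✗ · linear ✗ · affine ✗ · relevant ✓ · unrestricted ✓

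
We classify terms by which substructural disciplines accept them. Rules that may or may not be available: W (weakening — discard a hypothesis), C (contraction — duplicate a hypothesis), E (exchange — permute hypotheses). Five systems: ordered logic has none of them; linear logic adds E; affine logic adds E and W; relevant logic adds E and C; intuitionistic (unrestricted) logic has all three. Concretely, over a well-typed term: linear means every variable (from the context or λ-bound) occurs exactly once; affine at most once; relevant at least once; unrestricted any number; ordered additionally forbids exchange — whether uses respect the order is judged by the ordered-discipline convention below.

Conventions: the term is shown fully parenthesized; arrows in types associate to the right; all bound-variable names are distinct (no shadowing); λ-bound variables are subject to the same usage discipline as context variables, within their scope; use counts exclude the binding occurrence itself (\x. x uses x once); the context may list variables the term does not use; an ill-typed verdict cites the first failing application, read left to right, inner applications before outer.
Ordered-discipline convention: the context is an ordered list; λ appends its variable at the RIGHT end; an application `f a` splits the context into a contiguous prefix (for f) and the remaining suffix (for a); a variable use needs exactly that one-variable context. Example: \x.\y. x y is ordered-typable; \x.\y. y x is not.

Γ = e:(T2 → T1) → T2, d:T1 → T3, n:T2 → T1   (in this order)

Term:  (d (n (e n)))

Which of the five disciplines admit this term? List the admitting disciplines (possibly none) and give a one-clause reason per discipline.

admitted in: relevant, unrestricted
use counts: e: 1×; d: 1×; n: 2×
order of uses: d, n, e, n
typing: well-typed — term : T3
ordered: ✗, needs contraction — n ×2
linear: ✗, needs contraction — n ×2
affine: ✗, needs contraction — n ×2
relevant: ✓, none of e, d, n goes unused
unrestricted: ✓, well-typed at T3; no restrictions here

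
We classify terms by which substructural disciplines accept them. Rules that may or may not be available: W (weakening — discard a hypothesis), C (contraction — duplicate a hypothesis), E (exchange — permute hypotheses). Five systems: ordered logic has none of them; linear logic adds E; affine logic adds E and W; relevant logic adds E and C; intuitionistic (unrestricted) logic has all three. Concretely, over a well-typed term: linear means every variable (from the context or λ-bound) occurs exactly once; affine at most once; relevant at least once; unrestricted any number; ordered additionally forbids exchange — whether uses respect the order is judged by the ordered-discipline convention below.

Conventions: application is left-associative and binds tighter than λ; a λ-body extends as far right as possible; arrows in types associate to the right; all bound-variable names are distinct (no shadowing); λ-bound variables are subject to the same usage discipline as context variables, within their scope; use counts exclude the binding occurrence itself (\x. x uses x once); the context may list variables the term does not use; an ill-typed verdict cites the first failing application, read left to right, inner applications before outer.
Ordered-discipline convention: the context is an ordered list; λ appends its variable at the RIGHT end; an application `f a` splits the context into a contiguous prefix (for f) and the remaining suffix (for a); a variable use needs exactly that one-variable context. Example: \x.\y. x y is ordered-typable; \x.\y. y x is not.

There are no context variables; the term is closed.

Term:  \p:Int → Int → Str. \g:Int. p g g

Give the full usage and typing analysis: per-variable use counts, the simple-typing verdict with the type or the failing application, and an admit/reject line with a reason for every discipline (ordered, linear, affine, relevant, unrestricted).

use counts: p (bound)=1; g (bound)=2
order of uses: p, g, g
typing: the term checks, with type (Int → Int → Str) → Int → Str
ordered ✗ (needs contraction — g ×2)
linear ✗ (needs contraction — g ×2)
affine ✗ (needs contraction — g ×2)
relevant ✓ (at least one use each (p, g))
unrestricted ✓ (type-checks ((Int → Int → Str) → Int → Str) and nothing is barred)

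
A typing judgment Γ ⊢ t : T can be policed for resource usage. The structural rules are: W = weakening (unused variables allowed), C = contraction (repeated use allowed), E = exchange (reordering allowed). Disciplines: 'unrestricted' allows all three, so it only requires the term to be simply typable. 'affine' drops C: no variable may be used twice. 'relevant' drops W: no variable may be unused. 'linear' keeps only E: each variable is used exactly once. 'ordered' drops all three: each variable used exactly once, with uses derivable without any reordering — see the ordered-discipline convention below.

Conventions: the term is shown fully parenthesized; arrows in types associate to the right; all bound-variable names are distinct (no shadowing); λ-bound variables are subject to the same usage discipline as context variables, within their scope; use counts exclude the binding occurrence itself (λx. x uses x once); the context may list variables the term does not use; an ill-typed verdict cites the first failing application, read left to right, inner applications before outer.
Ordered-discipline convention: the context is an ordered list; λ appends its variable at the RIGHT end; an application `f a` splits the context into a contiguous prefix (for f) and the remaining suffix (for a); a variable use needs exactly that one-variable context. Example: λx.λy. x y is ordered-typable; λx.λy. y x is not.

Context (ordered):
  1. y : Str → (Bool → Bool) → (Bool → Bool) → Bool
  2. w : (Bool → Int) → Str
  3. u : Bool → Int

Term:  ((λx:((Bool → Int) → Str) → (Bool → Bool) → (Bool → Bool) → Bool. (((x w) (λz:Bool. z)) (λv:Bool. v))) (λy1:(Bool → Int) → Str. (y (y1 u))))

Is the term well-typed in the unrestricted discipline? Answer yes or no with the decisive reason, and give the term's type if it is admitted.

yes — simply typable at Bool; W, C, E all held; term : Bool
usage: y ×1; w ×1; u ×1; x (λ-bound) ×1; z (λ-bound) ×1; v (λ-bound) ×1; y1 (λ-bound) ×1
left-to-right use order: x, w, z, v, y, y1, u
typing: well-typed at Bool
per-discipline verdicts: ordered ✗; linear ✓; affine ✓; relevant ✓; unrestricted ✓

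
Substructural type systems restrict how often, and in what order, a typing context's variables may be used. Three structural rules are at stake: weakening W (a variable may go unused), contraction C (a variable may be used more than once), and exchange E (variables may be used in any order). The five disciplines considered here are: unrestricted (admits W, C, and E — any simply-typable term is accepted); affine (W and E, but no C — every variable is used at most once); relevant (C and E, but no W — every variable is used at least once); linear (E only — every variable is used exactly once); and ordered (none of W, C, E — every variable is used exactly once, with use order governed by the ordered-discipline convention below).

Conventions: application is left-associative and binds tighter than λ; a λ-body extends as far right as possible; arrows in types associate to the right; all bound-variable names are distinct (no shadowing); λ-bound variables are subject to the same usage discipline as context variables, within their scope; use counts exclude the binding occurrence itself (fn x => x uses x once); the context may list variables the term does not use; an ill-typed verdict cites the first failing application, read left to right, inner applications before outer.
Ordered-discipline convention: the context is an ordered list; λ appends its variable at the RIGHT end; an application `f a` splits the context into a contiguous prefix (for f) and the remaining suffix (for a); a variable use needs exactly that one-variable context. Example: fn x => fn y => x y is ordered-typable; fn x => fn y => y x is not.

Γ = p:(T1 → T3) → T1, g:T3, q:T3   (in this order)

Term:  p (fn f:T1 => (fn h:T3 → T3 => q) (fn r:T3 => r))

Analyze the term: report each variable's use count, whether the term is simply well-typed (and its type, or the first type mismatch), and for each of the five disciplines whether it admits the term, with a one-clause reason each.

counts: p=1, g=0, q=1, f [bound]=0, h [bound]=0, r [bound]=1
uses in reading order: p, q, r
typing: well-typed — term : T1
ordered ✗ (unused: g, f, h — weakening required)
linear ✗ (unused: g, f, h — weakening required)
affine ✓ (none of p, g, q, f, h, r used more than once)
relevant ✗ (unused: g, f, h — weakening required)
unrestricted ✓ (simply typable at T1; W, C, E all held)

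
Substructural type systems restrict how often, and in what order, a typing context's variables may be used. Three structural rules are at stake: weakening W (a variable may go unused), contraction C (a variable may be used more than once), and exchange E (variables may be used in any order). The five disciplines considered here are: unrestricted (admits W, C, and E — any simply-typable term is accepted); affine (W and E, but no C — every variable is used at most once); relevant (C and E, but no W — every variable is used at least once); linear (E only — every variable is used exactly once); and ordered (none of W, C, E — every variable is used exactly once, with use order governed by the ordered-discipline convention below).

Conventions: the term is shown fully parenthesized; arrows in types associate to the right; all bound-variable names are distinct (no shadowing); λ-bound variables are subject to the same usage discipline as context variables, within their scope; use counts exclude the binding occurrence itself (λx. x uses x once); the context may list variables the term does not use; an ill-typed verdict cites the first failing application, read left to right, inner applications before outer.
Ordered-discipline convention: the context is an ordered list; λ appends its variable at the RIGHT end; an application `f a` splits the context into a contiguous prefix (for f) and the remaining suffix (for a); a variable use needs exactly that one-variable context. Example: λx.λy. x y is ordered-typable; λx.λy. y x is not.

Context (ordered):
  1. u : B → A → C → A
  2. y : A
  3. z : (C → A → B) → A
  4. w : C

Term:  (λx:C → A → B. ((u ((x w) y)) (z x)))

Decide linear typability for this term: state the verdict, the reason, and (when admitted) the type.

no — uses contraction: x ×2
use counts: u ×1, y ×1, z ×1, w ×1, x (λ-bound) ×2
left-to-right use order: u, x, w, y, z, x
typing: well-typed at (C → A → B) → C → A
all disciplines: ordered ✗, linear ✗, affine ✗, relevant ✓, unrestricted ✓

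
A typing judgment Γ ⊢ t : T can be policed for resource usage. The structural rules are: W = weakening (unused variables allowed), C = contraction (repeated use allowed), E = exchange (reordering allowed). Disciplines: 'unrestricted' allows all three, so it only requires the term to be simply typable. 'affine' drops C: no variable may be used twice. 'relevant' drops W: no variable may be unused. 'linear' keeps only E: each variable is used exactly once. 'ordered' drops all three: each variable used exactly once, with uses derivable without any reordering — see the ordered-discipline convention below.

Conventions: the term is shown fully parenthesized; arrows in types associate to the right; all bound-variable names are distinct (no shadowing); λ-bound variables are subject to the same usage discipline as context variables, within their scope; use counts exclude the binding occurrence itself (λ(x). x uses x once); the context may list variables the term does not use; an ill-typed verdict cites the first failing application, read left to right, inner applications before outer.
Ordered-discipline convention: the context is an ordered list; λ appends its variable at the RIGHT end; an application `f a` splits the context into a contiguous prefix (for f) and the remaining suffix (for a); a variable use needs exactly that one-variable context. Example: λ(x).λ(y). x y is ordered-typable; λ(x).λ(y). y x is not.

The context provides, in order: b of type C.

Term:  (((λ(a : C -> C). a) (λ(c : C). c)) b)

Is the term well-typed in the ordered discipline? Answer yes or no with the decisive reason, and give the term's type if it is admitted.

yes — one use each (b, a, c); ordered split holds; term : C
usage: b: 1; a (λ-bound): 1; c (λ-bound): 1
left-to-right use order: a, c, b
typing: the term checks, with type C
all disciplines: ordered ✓ · linear ✓ · affine ✓ · relevant ✓ · unrestricted ✓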